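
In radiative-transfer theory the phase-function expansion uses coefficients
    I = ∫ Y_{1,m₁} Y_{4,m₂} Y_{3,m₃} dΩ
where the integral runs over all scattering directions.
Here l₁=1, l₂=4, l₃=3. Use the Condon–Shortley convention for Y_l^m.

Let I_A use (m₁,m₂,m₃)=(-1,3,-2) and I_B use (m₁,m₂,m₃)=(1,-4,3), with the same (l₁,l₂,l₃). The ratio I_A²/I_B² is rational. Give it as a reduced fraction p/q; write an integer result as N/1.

Same 1,4,3: normalisation and zero-m 3j drop out of the ratio.
A: Δ: 2! 0! 6! / 9! → 1/252; sum: t=2:+1/240 = 1/240; 3j²(1 4 3; -1 3 -2) = Δ·Π!·Σ² = 1/12  (sign -1)
B: Δ: 2! 0! 6! / 9! → 1/252; sum: t=0:+1/1440 = 1/1440; 3j²(1 4 3; 1 -4 3) = Δ·Π!·Σ² = 1/9  (sign +1)
I_A²/I_B² = (1/12)/(1/9) = 3/4

3/4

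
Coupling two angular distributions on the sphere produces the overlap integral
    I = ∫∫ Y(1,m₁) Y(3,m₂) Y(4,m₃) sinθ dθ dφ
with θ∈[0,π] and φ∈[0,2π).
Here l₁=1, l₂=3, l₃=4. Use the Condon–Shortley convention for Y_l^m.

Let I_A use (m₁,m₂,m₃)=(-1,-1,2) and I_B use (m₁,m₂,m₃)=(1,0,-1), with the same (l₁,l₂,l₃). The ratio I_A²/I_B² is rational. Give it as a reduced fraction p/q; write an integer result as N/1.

3/2

Shared (l₁,l₂,l₃)=(1,3,4): N and (l;000)² cancel in I_A²/I_B².
A: Δ = 0!·2!·6!/9! = 1/252; Racah Σ t=0..0: t=0:+1/96 = 1/96; ⇒ 3j(1 3 4; -1 -1 2)² = 5/84, sgn +1
B: Δ = 0!·2!·6!/9! = 1/252; Racah Σ t=0..0: t=0:+1/72 = 1/72; ⇒ 3j(1 3 4; 1 0 -1)² = 5/126, sgn -1
I_A²/I_B² = (5/84)/(5/126) = 3/2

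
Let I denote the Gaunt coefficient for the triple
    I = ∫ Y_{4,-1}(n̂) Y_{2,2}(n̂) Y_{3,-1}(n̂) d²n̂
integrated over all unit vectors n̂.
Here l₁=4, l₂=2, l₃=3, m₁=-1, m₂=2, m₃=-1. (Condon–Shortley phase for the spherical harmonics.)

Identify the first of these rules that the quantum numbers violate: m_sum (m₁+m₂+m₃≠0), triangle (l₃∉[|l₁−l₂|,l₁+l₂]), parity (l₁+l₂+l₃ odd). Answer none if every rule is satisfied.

Σmᵢ = 0  ✓
l₃∈[|l₁−l₂|,l₁+l₂]=[2,6], have l₃=3  ✓
Σlᵢ = 9 ⇒ odd  ✗

parity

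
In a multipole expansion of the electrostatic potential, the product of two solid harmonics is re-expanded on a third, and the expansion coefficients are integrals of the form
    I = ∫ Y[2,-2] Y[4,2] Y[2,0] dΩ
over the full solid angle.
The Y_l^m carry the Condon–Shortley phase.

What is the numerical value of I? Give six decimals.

Rules hold: Σm=0, L=8 even, 2≤2≤6.
N = 5·9·5 = 225
Δ = 4!·0!·4!/9! = 1/630
Racah Σ t=2..2: t=2:+1/16 = 1/16
⇒ 3j(2 4 2; 0 0 0)² = 2/35, sgn +1
Racah Σ t=4..4: t=4:+1/96 = 1/96
⇒ 3j(2 4 2; -2 2 0)² = 1/42, sgn +1
4πI² = N·(3j₀)²·(3jₘ)² = 15/49
I = +1·√(0.306122/4π) = 0.15607835

0.156078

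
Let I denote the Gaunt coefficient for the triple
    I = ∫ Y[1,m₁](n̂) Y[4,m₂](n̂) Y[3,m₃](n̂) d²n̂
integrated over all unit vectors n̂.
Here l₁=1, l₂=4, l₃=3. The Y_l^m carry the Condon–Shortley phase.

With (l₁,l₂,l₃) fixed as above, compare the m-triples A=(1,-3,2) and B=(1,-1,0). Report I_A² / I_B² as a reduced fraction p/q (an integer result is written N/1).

Same 1,4,3: normalisation and zero-m 3j drop out of the ratio.
A: Δ: 2! 0! 6! / 9! → 1/252; sum: t=0:+1/240 = 1/240; 3j²(1 4 3; 1 -3 2) = Δ·Π!·Σ² = 1/12  (sign -1)
B: Δ: 2! 0! 6! / 9! → 1/252; sum: t=0:+1/72 = 1/72; 3j²(1 4 3; 1 -1 0) = Δ·Π!·Σ² = 5/126  (sign -1)
I_A²/I_B² = (1/12)/(5/126) = 21/10

21/10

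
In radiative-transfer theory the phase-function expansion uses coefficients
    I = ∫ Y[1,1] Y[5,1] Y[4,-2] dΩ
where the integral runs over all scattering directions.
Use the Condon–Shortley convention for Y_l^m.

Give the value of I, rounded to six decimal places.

m-sum 0 ✓  L=10 even ✓  4≤4≤6 ✓
Π(2lᵢ+1) = 3×11×9 = 297
triangle coeff Δ(1,5,4) = 1/495
Σ_t [1,1]: t=1:−1/576 = -1/576
(3j)²=5/99 [(1 5 4; 0 0 0)], sign=-1
Σ_t [0,0]: t=0:+1/2880 = 1/2880
(3j)²=2/165 [(1 5 4; 1 1 -2)], sign=+1
⇒ 4πI² = 2/11
I = (-1)√(2/11/(4π)) = -0.12028562

-0.120286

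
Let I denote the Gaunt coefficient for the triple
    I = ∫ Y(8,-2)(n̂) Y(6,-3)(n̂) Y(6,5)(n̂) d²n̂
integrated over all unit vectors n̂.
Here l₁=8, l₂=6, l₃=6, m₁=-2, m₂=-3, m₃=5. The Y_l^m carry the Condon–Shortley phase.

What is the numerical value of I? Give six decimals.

Checks pass: Σm=0; 20 even; l₃=6∈[2,14].
(2·8+1)(2·6+1)(2·6+1) = 2873
Δ: 8! 8! 4! / 21! → 1/1309458150
sum: t=2:+1/49766400 t=3:−1/3110400 t=4:+1/1327104 t=5:−1/3110400 t=6:+1/49766400 = 1/6635520
3j²(8 6 6; 0 0 0) = Δ·Π!·Σ² = 350/46189  (sign +1)
sum: t=2:+1/348364800 t=3:−1/87091200 = -1/116121600
3j²(8 6 6; -2 -3 5) = Δ·Π!·Σ² = 54/4199  (sign +1)
combine: 4πI² = 2873·350/46189·54/4199 = 18900/67507
take √, sign +1: I = 0.14926279

0.149263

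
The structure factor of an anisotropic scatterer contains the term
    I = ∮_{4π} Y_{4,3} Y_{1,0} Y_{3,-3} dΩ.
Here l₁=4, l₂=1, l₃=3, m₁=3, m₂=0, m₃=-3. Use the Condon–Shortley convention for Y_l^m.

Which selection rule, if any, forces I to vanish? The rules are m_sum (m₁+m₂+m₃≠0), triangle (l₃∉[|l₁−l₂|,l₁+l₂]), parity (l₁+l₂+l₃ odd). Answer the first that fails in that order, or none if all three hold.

azimuthal sum: 3 + 0 − 3 = 0  ✓
3 ≤ 3 ≤ 5 (triangle on l)  ✓
L = 4 + 1 + 3 = 8 (even)  ✓

none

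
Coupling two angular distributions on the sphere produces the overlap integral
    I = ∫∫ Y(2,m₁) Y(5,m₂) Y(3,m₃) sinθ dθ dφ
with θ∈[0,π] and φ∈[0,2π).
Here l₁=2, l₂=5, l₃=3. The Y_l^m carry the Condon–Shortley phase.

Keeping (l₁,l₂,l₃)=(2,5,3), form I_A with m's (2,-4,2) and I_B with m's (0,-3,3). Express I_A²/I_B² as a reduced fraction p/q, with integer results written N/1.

9/2

Same 2,5,3: normalisation and zero-m 3j drop out of the ratio.
A: Δ: 4! 0! 6! / 11! → 1/2310; sum: t=0:+1/2880 = 1/2880; 3j²(2 5 3; 2 -4 2) = Δ·Π!·Σ² = 3/55  (sign -1)
B: Δ: 4! 0! 6! / 11! → 1/2310; sum: t=2:+1/2880 = 1/2880; 3j²(2 5 3; 0 -3 3) = Δ·Π!·Σ² = 2/165  (sign +1)
I_A²/I_B² = (3/55)/(2/165) = 9/2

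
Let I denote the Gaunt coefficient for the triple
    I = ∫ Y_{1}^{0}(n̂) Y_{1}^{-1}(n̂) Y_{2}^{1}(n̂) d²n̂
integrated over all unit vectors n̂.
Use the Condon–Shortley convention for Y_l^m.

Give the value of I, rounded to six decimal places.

Rules hold: Σm=0, L=4 even, 0≤2≤2.
N = 3·3·5 = 45
Δ = 0!·2!·2!/5! = 1/30
Racah Σ t=0..0: t=0:+1/1 = 1/1
⇒ 3j(1 1 2; 0 0 0)² = 2/15, sgn +1
Racah Σ t=0..0: t=0:+1/2 = 1/2
⇒ 3j(1 1 2; 0 -1 1)² = 1/10, sgn -1
4πI² = N·(3j₀)²·(3jₘ)² = 3/5
I = -1·√(0.6/4π) = -0.21850969

-0.218510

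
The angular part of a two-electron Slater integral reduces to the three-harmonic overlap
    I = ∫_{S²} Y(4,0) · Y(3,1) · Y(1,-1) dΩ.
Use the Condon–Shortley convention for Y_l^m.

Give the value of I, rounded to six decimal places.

0.150786

Rules hold: Σm=0, L=8 even, 1≤1≤7.
N = 9·7·3 = 189
Δ = 6!·2!·0!/9! = 1/252
Racah Σ t=3..3: t=3:−1/36 = -1/36
⇒ 3j(4 3 1; 0 0 0)² = 4/63, sgn +1
Racah Σ t=4..4: t=4:+1/96 = 1/96
⇒ 3j(4 3 1; 0 1 -1)² = 1/42, sgn +1
4πI² = N·(3j₀)²·(3jₘ)² = 2/7
I = +1·√(0.285714/4π) = 0.15078601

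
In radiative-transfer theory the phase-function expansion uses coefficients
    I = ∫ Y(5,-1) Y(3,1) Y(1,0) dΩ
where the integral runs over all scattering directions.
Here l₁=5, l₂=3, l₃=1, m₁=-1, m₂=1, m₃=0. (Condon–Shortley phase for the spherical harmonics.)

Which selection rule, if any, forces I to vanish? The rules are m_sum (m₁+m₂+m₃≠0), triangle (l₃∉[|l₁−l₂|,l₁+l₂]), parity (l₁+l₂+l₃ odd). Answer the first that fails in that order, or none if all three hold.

triangle

m₁+m₂+m₃ = -1 + 1 + 0 = 0  ✓
triangle: |5−3|=2 ≤ l₃=1 ≤ 5+3=8  ✗
parity: l₁+l₂+l₃ = 9 is odd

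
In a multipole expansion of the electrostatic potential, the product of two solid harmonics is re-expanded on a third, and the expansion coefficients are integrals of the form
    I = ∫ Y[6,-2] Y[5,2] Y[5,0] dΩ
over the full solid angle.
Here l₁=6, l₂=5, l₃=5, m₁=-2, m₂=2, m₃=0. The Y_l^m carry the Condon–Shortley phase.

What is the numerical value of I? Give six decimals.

Rules hold: Σm=0, L=16 even, 1≤5≤11.
N = 13·11·11 = 1573
Δ = 6!·6!·4!/17! = 1/28588560
Racah Σ t=1..5: t=1:−1/345600 t=2:+1/13824 t=3:−1/5184 t=4:+1/13824 t=5:−1/345600 = -7/129600
⇒ 3j(6 5 5; 0 0 0)² = 80/7293, sgn +1
Racah Σ t=3..6: t=3:−1/103680 t=4:+1/13824 t=5:−1/17280 t=6:+1/207360 = 1/103680
⇒ 3j(6 5 5; -2 2 0)² = 10/7293, sgn -1
4πI² = N·(3j₀)²·(3jₘ)² = 800/33813
I = -1·√(0.0236595/4π) = -0.04339086

-0.043391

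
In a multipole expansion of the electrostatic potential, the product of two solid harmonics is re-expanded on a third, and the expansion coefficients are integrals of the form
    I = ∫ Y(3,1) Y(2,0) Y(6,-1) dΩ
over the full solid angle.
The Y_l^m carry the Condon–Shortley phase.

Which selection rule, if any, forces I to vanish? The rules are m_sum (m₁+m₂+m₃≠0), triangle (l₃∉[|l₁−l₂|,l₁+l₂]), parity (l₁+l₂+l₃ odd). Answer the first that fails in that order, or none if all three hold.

triangle

azimuthal sum: 1 + 0 − 1 = 0  ✓
1 ≤ 6 ≤ 5 (triangle on l)  ✗
L = 3 + 2 + 6 = 11 (odd)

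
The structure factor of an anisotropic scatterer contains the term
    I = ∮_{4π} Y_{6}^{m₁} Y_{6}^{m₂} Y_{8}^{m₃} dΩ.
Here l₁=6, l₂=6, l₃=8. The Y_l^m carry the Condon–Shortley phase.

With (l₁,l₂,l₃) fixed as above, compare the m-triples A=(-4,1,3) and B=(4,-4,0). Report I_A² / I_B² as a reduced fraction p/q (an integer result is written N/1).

770/7921

Same 6,6,8: normalisation and zero-m 3j drop out of the ratio.
A: Δ: 4! 8! 8! / 21! → 1/1309458150; sum: t=2:+1/116121600 t=3:−1/17418240 t=4:+1/24883200 = -1/116121600; 3j²(6 6 8; -4 1 3) = Δ·Π!·Σ² = 5/4199  (sign +1)
B: Δ: 4! 8! 8! / 21! → 1/1309458150; sum: t=0:+1/49766400 t=1:−1/152409600 t=2:+1/6502809600 = 89/6502809600; 3j²(6 6 8; 4 -4 0) = Δ·Π!·Σ² = 7921/646646  (sign +1)
I_A²/I_B² = (5/4199)/(7921/646646) = 770/7921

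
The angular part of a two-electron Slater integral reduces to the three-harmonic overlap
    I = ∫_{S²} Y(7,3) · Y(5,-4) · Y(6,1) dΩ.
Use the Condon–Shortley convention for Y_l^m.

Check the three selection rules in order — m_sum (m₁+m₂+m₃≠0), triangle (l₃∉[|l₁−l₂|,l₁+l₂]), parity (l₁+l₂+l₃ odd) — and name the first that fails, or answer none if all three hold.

Σmᵢ = 0  ✓
l₃∈[|l₁−l₂|,l₁+l₂]=[2,12], have l₃=6  ✓
Σlᵢ = 18 ⇒ even  ✓

none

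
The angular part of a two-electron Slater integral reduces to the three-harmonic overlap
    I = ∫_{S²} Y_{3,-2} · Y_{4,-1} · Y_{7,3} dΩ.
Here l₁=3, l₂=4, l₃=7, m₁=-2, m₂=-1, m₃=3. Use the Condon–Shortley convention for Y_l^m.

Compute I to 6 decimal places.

Checks pass: Σm=0; 14 even; l₃=7∈[1,7].
(2·3+1)(2·4+1)(2·7+1) = 945
Δ: 0! 6! 8! / 15! → 1/45045
sum: t=0:+1/20736 = 1/20736
3j²(3 4 7; 0 0 0) = Δ·Π!·Σ² = 35/1287  (sign -1)
sum: t=0:+1/86400 = 1/86400
3j²(3 4 7; -2 -1 3) = Δ·Π!·Σ² = 16/715  (sign +1)
combine: 4πI² = 945·35/1287·16/715 = 11760/20449
take √, sign -1: I = -0.21392557

-0.213926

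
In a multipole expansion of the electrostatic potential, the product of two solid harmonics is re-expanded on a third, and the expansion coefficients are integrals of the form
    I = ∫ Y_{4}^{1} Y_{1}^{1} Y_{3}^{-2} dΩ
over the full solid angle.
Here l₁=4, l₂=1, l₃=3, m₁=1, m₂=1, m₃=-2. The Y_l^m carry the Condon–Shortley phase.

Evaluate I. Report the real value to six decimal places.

-0.106622

m-sum 0 ✓  L=8 even ✓  3≤3≤5 ✓
Π(2lᵢ+1) = 9×3×7 = 189
triangle coeff Δ(4,1,3) = 1/252
Σ_t [1,1]: t=1:−1/36 = -1/36
(3j)²=4/63 [(4 1 3; 0 0 0)], sign=+1
Σ_t [2,2]: t=2:+1/240 = 1/240
(3j)²=1/84 [(4 1 3; 1 1 -2)], sign=-1
⇒ 4πI² = 1/7
I = (-1)√(1/7/(4π)) = -0.10662181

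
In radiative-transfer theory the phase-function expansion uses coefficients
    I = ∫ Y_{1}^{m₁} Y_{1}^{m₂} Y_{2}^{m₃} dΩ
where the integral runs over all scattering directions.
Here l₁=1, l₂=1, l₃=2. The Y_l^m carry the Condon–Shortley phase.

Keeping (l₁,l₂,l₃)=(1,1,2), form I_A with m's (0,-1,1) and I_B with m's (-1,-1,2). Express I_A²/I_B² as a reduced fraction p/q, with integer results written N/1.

l's match ⇒ only the (l;m) 3-j factors differ between A and B.
A: triangle coeff Δ(1,1,2) = 1/30; Σ_t [0,0]: t=0:+1/2 = 1/2; (3j)²=1/10 [(1 1 2; 0 -1 1)], sign=-1
B: triangle coeff Δ(1,1,2) = 1/30; Σ_t [0,0]: t=0:+1/4 = 1/4; (3j)²=1/5 [(1 1 2; -1 -1 2)], sign=+1
I_A²/I_B² = (1/10)/(1/5) = 1/2

1/2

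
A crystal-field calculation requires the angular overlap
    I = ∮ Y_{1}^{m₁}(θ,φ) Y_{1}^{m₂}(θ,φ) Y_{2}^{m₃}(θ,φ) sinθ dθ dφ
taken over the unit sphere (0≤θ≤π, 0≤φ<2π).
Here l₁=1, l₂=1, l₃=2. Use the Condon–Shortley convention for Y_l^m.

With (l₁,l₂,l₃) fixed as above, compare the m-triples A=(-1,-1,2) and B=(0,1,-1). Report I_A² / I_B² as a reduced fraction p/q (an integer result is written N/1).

Shared (l₁,l₂,l₃)=(1,1,2): N and (l;000)² cancel in I_A²/I_B².
A: Δ = 0!·2!·2!/5! = 1/30; Racah Σ t=0..0: t=0:+1/4 = 1/4; ⇒ 3j(1 1 2; -1 -1 2)² = 1/5, sgn +1
B: Δ = 0!·2!·2!/5! = 1/30; Racah Σ t=0..0: t=0:+1/2 = 1/2; ⇒ 3j(1 1 2; 0 1 -1)² = 1/10, sgn -1
I_A²/I_B² = (1/5)/(1/10) = 2/1

2/1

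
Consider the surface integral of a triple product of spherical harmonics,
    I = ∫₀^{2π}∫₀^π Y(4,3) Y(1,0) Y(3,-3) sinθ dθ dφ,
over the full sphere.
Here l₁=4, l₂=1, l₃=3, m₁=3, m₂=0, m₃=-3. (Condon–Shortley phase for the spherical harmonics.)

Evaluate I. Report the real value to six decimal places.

-0.162868

Rules hold: Σm=0, L=8 even, 3≤3≤5.
N = 9·3·7 = 189
Δ = 2!·6!·0!/9! = 1/252
Racah Σ t=1..1: t=1:−1/36 = -1/36
⇒ 3j(4 1 3; 0 0 0)² = 4/63, sgn +1
Racah Σ t=1..1: t=1:−1/720 = -1/720
⇒ 3j(4 1 3; 3 0 -3)² = 1/36, sgn -1
4πI² = N·(3j₀)²·(3jₘ)² = 1/3
I = -1·√(0.333333/4π) = -0.16286750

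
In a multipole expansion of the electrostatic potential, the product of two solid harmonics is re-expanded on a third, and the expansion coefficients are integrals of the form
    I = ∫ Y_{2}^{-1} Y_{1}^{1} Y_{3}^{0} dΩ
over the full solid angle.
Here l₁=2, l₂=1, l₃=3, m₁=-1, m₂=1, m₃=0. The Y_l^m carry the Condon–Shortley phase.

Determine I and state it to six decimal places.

Rules hold: Σm=0, L=6 even, 1≤3≤3.
N = 5·3·7 = 105
Δ = 0!·4!·2!/7! = 1/105
Racah Σ t=0..0: t=0:+1/4 = 1/4
⇒ 3j(2 1 3; 0 0 0)² = 3/35, sgn -1
Racah Σ t=0..0: t=0:+1/12 = 1/12
⇒ 3j(2 1 3; -1 1 0)² = 1/35, sgn -1
4πI² = N·(3j₀)²·(3jₘ)² = 9/35
I = +1·√(0.257143/4π) = 0.14304817

0.143048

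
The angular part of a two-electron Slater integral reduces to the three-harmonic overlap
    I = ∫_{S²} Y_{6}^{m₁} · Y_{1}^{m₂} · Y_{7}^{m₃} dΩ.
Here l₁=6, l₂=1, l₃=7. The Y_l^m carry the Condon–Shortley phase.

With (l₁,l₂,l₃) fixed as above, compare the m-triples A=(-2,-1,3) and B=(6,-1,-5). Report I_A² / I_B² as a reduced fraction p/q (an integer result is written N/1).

Shared (l₁,l₂,l₃)=(6,1,7): N and (l;000)² cancel in I_A²/I_B².
A: Δ = 0!·12!·2!/15! = 1/1365; Racah Σ t=0..0: t=0:+1/1935360 = 1/1935360; ⇒ 3j(6 1 7; -2 -1 3)² = 3/91, sgn +1
B: Δ = 0!·12!·2!/15! = 1/1365; Racah Σ t=0..0: t=0:+1/958003200 = 1/958003200; ⇒ 3j(6 1 7; 6 -1 -5)² = 1/1365, sgn +1
I_A²/I_B² = (3/91)/(1/1365) = 45/1

45/1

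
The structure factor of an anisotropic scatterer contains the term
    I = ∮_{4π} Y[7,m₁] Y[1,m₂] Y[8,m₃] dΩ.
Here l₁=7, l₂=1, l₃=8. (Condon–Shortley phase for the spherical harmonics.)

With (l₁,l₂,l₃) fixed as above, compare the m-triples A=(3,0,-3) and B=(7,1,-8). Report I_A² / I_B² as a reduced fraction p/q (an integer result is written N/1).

11/24

Same 7,1,8: normalisation and zero-m 3j drop out of the ratio.
A: Δ: 0! 14! 2! / 17! → 1/2040; sum: t=0:+1/87091200 = 1/87091200; 3j²(7 1 8; 3 0 -3) = Δ·Π!·Σ² = 11/408  (sign -1)
B: Δ: 0! 14! 2! / 17! → 1/2040; sum: t=0:+1/174356582400 = 1/174356582400; 3j²(7 1 8; 7 1 -8) = Δ·Π!·Σ² = 1/17  (sign +1)
I_A²/I_B² = (11/408)/(1/17) = 11/24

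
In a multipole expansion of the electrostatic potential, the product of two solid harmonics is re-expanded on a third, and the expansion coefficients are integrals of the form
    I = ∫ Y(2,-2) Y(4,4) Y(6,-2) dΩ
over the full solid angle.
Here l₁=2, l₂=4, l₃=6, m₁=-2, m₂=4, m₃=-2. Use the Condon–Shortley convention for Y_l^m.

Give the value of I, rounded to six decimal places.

0.015904

m-sum 0 ✓  L=12 even ✓  2≤6≤6 ✓
Π(2lᵢ+1) = 5×9×13 = 585
triangle coeff Δ(2,4,6) = 1/6435
Σ_t [0,0]: t=0:+1/2304 = 1/2304
(3j)²=5/143 [(2 4 6; 0 0 0)], sign=+1
Σ_t [0,0]: t=0:+1/967680 = 1/967680
(3j)²=1/6435 [(2 4 6; -2 4 -2)], sign=+1
⇒ 4πI² = 5/1573
I = (+1)√(5/1573/(4π)) = 0.01590434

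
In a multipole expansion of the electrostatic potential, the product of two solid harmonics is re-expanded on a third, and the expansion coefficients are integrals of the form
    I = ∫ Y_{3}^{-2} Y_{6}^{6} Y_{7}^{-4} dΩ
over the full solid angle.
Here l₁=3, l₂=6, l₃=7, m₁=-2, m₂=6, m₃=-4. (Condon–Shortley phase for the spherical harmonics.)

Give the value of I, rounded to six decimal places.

-0.073059

m-sum 0 ✓  L=16 even ✓  3≤7≤9 ✓
Π(2lᵢ+1) = 7×13×15 = 1365
triangle coeff Δ(3,6,7) = 1/2042040
Σ_t [0,2]: t=0:+1/207360 t=1:−1/57600 t=2:+1/207360 = -1/129600
(3j)²=168/12155 [(3 6 7; 0 0 0)], sign=+1
Σ_t [2,2]: t=2:+1/43545600 = 1/43545600
(3j)²=11/3094 [(3 6 7; -2 6 -4)], sign=-1
⇒ 4πI² = 252/3757
I = (-1)√(252/3757/(4π)) = -0.07305917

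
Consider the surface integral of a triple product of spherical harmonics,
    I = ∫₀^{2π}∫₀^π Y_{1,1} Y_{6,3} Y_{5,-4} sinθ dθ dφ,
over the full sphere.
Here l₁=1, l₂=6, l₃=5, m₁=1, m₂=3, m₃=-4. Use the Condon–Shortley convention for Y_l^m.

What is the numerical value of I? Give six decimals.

-0.070770

Checks pass: Σm=0; 12 even; l₃=5∈[5,7].
(2·1+1)(2·6+1)(2·5+1) = 429
Δ: 2! 0! 10! / 13! → 1/858
sum: t=1:−1/14400 = -1/14400
3j²(1 6 5; 0 0 0) = Δ·Π!·Σ² = 6/143  (sign +1)
sum: t=0:+1/725760 = 1/725760
3j²(1 6 5; 1 3 -4) = Δ·Π!·Σ² = 1/286  (sign -1)
combine: 4πI² = 429·6/143·1/286 = 9/143
take √, sign -1: I = -0.07076985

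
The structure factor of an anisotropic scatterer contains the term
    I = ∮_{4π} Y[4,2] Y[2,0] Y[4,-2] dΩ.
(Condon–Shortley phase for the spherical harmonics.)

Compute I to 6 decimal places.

Rules hold: Σm=0, L=10 even, 2≤4≤6.
N = 9·5·9 = 405
Δ = 2!·6!·2!/11! = 1/13860
Racah Σ t=0..2: t=0:+1/192 t=1:−1/36 t=2:+1/192 = -5/288
⇒ 3j(4 2 4; 0 0 0)² = 20/693, sgn -1
Racah Σ t=0..2: t=0:+1/192 t=1:−1/120 t=2:+1/2880 = -1/360
⇒ 3j(4 2 4; 2 0 -2)² = 16/3465, sgn -1
4πI² = N·(3j₀)²·(3jₘ)² = 320/5929
I = +1·√(0.053972/4π) = 0.06553591

0.065536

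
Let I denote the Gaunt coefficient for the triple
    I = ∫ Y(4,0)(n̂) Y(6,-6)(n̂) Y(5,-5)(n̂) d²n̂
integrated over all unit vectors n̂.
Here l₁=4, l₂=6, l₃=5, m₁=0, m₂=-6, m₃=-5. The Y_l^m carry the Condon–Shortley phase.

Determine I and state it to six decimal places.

Σmᵢ = -11 ≠ 0, so the φ-integral vanishes; I = 0

0.000000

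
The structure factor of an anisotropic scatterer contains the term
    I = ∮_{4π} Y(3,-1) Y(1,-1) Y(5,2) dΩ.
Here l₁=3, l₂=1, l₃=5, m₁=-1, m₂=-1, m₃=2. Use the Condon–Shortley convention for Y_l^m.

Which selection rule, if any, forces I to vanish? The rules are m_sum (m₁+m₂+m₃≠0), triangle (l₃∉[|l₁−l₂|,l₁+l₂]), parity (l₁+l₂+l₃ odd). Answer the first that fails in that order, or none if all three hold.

azimuthal sum: -1 − 1 + 2 = 0  ✓
2 ≤ 5 ≤ 4 (triangle on l)  ✗
L = 3 + 1 + 5 = 9 (odd)

triangle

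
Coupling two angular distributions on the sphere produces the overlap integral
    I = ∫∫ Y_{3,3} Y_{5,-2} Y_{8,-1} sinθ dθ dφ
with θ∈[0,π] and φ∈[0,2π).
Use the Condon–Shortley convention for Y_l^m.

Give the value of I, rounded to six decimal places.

-0.038479

Checks pass: Σm=0; 16 even; l₃=8∈[2,8].
(2·3+1)(2·5+1)(2·8+1) = 1309
Δ: 0! 6! 10! / 17! → 1/136136
sum: t=0:+1/518400 = 1/518400
3j²(3 5 8; 0 0 0) = Δ·Π!·Σ² = 56/2431  (sign +1)
sum: t=0:+1/21772800 = 1/21772800
3j²(3 5 8; 3 -2 -1) = Δ·Π!·Σ² = 3/4862  (sign -1)
combine: 4πI² = 1309·56/2431·3/4862 = 588/31603
take √, sign -1: I = -0.03847863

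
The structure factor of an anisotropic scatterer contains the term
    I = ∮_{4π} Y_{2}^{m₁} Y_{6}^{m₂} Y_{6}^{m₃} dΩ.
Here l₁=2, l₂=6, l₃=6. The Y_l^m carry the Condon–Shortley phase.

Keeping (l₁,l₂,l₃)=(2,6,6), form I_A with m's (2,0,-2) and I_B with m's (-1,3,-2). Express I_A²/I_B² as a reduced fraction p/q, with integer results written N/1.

28/15

Same 2,6,6: normalisation and zero-m 3j drop out of the ratio.
A: Δ: 2! 2! 10! / 15! → 1/90090; sum: t=0:+1/69120 = 1/69120; 3j²(2 6 6; 2 0 -2) = Δ·Π!·Σ² = 4/143  (sign +1)
B: Δ: 2! 2! 10! / 15! → 1/90090; sum: t=1:−1/161280 t=2:+1/60480 = 1/96768; 3j²(2 6 6; -1 3 -2) = Δ·Π!·Σ² = 15/1001  (sign +1)
I_A²/I_B² = (4/143)/(15/1001) = 28/15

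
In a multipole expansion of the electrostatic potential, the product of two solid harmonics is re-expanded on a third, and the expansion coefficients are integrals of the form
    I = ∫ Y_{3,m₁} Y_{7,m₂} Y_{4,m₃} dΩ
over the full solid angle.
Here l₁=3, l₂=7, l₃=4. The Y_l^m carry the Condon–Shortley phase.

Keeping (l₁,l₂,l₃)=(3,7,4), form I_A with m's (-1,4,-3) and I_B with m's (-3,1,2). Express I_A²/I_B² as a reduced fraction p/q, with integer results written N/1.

495/14

Same 3,7,4: normalisation and zero-m 3j drop out of the ratio.
A: Δ: 6! 0! 8! / 15! → 1/45045; sum: t=4:+1/241920 = 1/241920; 3j²(3 7 4; -1 4 -3) = Δ·Π!·Σ² = 2/91  (sign -1)
B: Δ: 6! 0! 8! / 15! → 1/45045; sum: t=6:+1/1036800 = 1/1036800; 3j²(3 7 4; -3 1 2) = Δ·Π!·Σ² = 4/6435  (sign +1)
I_A²/I_B² = (2/91)/(4/6435) = 495/14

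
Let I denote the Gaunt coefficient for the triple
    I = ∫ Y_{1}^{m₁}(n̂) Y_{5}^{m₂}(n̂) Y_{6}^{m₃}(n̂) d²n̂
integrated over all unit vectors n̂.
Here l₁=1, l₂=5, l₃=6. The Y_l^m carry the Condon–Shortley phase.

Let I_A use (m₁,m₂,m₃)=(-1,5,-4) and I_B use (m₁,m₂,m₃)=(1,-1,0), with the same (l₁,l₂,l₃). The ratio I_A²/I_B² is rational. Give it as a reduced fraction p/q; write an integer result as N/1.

Same 1,5,6: normalisation and zero-m 3j drop out of the ratio.
A: Δ: 0! 2! 10! / 13! → 1/858; sum: t=0:+1/7257600 = 1/7257600; 3j²(1 5 6; -1 5 -4) = Δ·Π!·Σ² = 1/858  (sign +1)
B: Δ: 0! 2! 10! / 13! → 1/858; sum: t=0:+1/34560 = 1/34560; 3j²(1 5 6; 1 -1 0) = Δ·Π!·Σ² = 5/286  (sign +1)
I_A²/I_B² = (1/858)/(5/286) = 1/15

1/15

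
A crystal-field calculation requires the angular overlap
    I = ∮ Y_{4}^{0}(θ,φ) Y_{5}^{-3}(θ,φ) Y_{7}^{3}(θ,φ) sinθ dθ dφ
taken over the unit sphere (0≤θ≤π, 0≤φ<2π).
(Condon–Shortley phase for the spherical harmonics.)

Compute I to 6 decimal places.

Rules hold: Σm=0, L=16 even, 1≤7≤9.
N = 9·11·15 = 1485
Δ = 2!·6!·8!/17! = 1/6126120
Racah Σ t=0..2: t=0:+1/69120 t=1:−1/20736 t=2:+1/69120 = -1/51840
⇒ 3j(4 5 7; 0 0 0)² = 280/21879, sgn +1
Racah Σ t=0..2: t=0:+1/138240 t=1:−1/181440 t=2:+1/3870720 = 23/11612160
⇒ 3j(4 5 7; 0 -3 3)² = 529/204204, sgn +1
4πI² = N·(3j₀)²·(3jₘ)² = 26450/537251
I = +1·√(0.0492321/4π) = 0.06259207

0.062592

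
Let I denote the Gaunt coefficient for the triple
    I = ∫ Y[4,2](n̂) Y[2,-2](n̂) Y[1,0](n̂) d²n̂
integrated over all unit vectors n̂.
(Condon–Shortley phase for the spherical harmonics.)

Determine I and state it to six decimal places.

triangle: need 2≤l₃≤6, have 1; I=0

0.000000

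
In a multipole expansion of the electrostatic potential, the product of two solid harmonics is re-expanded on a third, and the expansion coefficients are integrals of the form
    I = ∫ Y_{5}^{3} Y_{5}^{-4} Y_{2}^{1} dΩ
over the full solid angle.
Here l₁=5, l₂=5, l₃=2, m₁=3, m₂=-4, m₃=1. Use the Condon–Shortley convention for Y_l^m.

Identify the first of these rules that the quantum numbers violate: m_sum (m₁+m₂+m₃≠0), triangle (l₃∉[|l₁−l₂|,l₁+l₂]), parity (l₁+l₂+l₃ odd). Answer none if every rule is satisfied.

m₁+m₂+m₃ = 3 − 4 + 1 = 0  ✓
triangle: |5−5|=0 ≤ l₃=2 ≤ 5+5=10  ✓
parity: l₁+l₂+l₃ = 12 is even  ✓

none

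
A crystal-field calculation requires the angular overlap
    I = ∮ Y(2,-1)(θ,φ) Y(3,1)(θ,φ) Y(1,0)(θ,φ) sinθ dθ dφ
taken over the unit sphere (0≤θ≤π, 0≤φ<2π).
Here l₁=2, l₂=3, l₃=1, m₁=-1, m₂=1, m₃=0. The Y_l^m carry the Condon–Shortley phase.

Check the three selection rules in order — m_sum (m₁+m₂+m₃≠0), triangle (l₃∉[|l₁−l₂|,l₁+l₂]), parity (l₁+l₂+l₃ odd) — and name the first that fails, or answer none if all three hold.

none

azimuthal sum: -1 + 1 + 0 = 0  ✓
1 ≤ 1 ≤ 5 (triangle on l)  ✓
L = 2 + 3 + 1 = 6 (even)  ✓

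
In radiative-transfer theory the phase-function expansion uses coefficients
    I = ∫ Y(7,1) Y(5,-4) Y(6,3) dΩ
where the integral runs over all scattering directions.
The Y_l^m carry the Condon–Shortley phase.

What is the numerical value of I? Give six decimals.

-0.145177

Rules hold: Σm=0, L=18 even, 2≤6≤12.
N = 15·11·13 = 2145
Δ = 6!·8!·4!/19! = 1/174594420
Racah Σ t=1..5: t=1:−1/4147200 t=2:+1/207360 t=3:−1/82944 t=4:+1/207360 t=5:−1/4147200 = -1/345600
⇒ 3j(7 5 6; 0 0 0)² = 420/46189, sgn -1
Racah Σ t=0..1: t=0:+1/6220800 t=1:−1/2073600 = -1/3110400
⇒ 3j(7 5 6; 1 -4 3)² = 3136/230945, sgn +1
4πI² = N·(3j₀)²·(3jₘ)² = 3951360/14919047
I = -1·√(0.264853/4π) = -0.14517700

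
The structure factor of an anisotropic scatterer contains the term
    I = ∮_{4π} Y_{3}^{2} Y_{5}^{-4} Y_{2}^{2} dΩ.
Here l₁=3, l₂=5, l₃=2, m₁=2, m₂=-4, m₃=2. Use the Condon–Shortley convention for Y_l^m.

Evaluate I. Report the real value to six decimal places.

0.268967

m-sum 0 ✓  L=10 even ✓  2≤2≤8 ✓
Π(2lᵢ+1) = 7×11×5 = 385
triangle coeff Δ(3,5,2) = 1/2310
Σ_t [3,3]: t=3:−1/144 = -1/144
(3j)²=10/231 [(3 5 2; 0 0 0)], sign=-1
Σ_t [1,1]: t=1:−1/2880 = -1/2880
(3j)²=3/55 [(3 5 2; 2 -4 2)], sign=-1
⇒ 4πI² = 10/11
I = (+1)√(10/11/(4π)) = 0.26896683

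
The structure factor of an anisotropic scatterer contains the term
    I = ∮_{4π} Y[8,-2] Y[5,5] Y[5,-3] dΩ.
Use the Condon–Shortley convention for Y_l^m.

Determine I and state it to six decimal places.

Checks pass: Σm=0; 18 even; l₃=5∈[3,13].
(2·8+1)(2·5+1)(2·5+1) = 2057
Δ: 8! 8! 2! / 19! → 1/37413090
sum: t=3:−1/1036800 t=4:+1/331776 t=5:−1/1036800 = 1/921600
3j²(8 5 5; 0 0 0) = Δ·Π!·Σ² = 490/46189  (sign -1)
sum: t=8:+1/116121600 = 1/116121600
3j²(8 5 5; -2 5 -3) = Δ·Π!·Σ² = 70/46189  (sign +1)
combine: 4πI² = 2057·490/46189·70/46189 = 34300/1037153
take √, sign -1: I = -0.05130040

-0.051300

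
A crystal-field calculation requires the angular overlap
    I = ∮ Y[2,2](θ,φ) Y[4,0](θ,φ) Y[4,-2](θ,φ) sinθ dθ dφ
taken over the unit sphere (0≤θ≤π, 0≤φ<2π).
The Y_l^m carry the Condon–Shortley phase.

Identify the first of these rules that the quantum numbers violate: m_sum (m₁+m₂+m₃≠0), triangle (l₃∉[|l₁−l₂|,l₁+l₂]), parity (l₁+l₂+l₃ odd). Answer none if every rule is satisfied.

m₁+m₂+m₃ = 2 + 0 − 2 = 0  ✓
triangle: |2−4|=2 ≤ l₃=4 ≤ 2+4=6  ✓
parity: l₁+l₂+l₃ = 10 is even  ✓

none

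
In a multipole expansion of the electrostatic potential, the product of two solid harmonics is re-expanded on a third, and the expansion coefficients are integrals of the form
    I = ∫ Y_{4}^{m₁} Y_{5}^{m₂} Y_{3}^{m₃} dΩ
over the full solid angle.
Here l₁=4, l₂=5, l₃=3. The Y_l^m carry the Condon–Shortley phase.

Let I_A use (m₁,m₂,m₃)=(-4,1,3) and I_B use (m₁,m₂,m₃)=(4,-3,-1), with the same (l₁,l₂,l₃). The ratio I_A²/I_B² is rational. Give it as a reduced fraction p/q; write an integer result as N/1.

Shared (l₁,l₂,l₃)=(4,5,3): N and (l;000)² cancel in I_A²/I_B².
A: Δ = 6!·2!·4!/13! = 1/180180; Racah Σ t=6..6: t=6:+1/34560 = 1/34560; ⇒ 3j(4 5 3; -4 1 3)² = 1/429, sgn +1
B: Δ = 6!·2!·4!/13! = 1/180180; Racah Σ t=0..0: t=0:+1/5760 = 1/5760; ⇒ 3j(4 5 3; 4 -3 -1)² = 56/2145, sgn +1
I_A²/I_B² = (1/429)/(56/2145) = 5/56

5/56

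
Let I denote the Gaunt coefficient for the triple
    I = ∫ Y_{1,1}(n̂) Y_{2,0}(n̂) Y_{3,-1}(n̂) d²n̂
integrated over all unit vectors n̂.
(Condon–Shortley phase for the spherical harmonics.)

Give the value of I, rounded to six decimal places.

-0.202301

Rules hold: Σm=0, L=6 even, 1≤3≤3.
N = 3·5·7 = 105
Δ = 0!·2!·4!/7! = 1/105
Racah Σ t=0..0: t=0:+1/4 = 1/4
⇒ 3j(1 2 3; 0 0 0)² = 3/35, sgn -1
Racah Σ t=0..0: t=0:+1/8 = 1/8
⇒ 3j(1 2 3; 1 0 -1)² = 2/35, sgn +1
4πI² = N·(3j₀)²·(3jₘ)² = 18/35
I = -1·√(0.514286/4π) = -0.20230066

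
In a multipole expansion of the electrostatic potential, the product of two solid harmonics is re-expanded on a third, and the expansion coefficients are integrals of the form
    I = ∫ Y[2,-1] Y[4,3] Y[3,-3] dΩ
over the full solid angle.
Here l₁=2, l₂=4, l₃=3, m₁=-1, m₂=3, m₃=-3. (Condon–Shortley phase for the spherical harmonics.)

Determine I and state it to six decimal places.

0.000000

Σmᵢ = -1 ≠ 0, so the φ-integral vanishes; I = 0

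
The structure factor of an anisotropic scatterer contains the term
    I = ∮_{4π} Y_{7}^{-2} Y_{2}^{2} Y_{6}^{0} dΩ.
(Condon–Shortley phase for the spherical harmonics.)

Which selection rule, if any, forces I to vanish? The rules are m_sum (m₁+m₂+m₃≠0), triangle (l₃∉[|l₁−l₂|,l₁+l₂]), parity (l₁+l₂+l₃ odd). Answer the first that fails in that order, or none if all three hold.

m₁+m₂+m₃ = -2 + 2 + 0 = 0  ✓
triangle: |7−2|=5 ≤ l₃=6 ≤ 7+2=9  ✓
parity: l₁+l₂+l₃ = 15 is odd  ✗

parity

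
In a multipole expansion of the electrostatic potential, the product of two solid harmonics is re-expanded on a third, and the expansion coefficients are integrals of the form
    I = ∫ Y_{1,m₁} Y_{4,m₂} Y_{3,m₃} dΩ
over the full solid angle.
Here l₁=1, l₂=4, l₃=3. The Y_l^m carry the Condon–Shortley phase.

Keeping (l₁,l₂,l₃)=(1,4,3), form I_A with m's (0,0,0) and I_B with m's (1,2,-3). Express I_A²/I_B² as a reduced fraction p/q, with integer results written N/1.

16/1

Same 1,4,3: normalisation and zero-m 3j drop out of the ratio.
A: Δ: 2! 0! 6! / 9! → 1/252; sum: t=1:−1/36 = -1/36; 3j²(1 4 3; 0 0 0) = Δ·Π!·Σ² = 4/63  (sign +1)
B: Δ: 2! 0! 6! / 9! → 1/252; sum: t=0:+1/1440 = 1/1440; 3j²(1 4 3; 1 2 -3) = Δ·Π!·Σ² = 1/252  (sign +1)
I_A²/I_B² = (4/63)/(1/252) = 16/1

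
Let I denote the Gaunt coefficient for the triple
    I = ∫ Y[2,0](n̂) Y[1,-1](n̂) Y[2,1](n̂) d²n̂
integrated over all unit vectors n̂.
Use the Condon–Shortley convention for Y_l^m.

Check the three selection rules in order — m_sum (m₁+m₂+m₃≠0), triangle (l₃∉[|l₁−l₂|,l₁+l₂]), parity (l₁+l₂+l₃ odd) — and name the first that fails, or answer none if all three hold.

Σmᵢ = 0  ✓
l₃∈[|l₁−l₂|,l₁+l₂]=[1,3], have l₃=2  ✓
Σlᵢ = 5 ⇒ odd  ✗

parity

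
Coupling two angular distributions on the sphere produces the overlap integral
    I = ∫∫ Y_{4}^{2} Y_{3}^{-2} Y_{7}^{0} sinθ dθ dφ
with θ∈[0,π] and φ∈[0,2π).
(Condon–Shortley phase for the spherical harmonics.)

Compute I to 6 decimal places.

m-sum 0 ✓  L=14 even ✓  1≤7≤7 ✓
Π(2lᵢ+1) = 9×7×15 = 945
triangle coeff Δ(4,3,7) = 1/45045
Σ_t [0,0]: t=0:+1/20736 = 1/20736
(3j)²=35/1287 [(4 3 7; 0 0 0)], sign=-1
Σ_t [0,0]: t=0:+1/172800 = 1/172800
(3j)²=7/2145 [(4 3 7; 2 -2 0)], sign=-1
⇒ 4πI² = 1715/20449
I = (+1)√(1715/20449/(4π)) = 0.08169418

0.081694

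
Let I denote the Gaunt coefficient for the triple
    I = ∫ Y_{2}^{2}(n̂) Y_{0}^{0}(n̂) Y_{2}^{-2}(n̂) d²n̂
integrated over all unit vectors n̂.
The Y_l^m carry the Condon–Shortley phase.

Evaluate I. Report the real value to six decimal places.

0.282095

Rules hold: Σm=0, L=4 even, 2≤2≤2.
N = 5·1·5 = 25
Δ = 0!·4!·0!/5! = 1/5
Racah Σ t=0..0: t=0:+1/4 = 1/4
⇒ 3j(2 0 2; 0 0 0)² = 1/5, sgn +1
Racah Σ t=0..0: t=0:+1/24 = 1/24
⇒ 3j(2 0 2; 2 0 -2)² = 1/5, sgn +1
4πI² = N·(3j₀)²·(3jₘ)² = 1/1
I = +1·√(1/4π) = 0.28209479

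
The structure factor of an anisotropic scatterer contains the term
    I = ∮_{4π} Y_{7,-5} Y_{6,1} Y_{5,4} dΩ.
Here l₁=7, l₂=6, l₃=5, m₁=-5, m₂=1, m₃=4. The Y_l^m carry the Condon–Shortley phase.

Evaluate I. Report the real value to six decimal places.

m-sum 0 ✓  L=18 even ✓  1≤5≤13 ✓
Π(2lᵢ+1) = 15×13×11 = 2145
triangle coeff Δ(7,6,5) = 1/174594420
Σ_t [2,6]: t=2:+1/4147200 t=3:−1/207360 t=4:+1/82944 t=5:−1/207360 t=6:+1/4147200 = 1/345600
(3j)²=420/46189 [(7 6 5; 0 0 0)], sign=-1
Σ_t [6,7]: t=6:+1/6220800 t=7:−1/14515200 = 1/10886400
(3j)²=128/12597 [(7 6 5; -5 1 4)], sign=-1
⇒ 4πI² = 268800/1356277
I = (+1)√(268800/1356277/(4π)) = 0.12558434

0.125584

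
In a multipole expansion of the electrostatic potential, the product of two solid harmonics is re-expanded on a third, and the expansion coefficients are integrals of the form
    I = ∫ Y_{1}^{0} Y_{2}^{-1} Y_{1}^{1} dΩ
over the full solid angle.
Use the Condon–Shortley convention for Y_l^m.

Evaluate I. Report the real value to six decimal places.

-0.218510

Checks pass: Σm=0; 4 even; l₃=1∈[1,3].
(2·1+1)(2·2+1)(2·1+1) = 45
Δ: 2! 0! 2! / 5! → 1/30
sum: t=1:−1/1 = -1/1
3j²(1 2 1; 0 0 0) = Δ·Π!·Σ² = 2/15  (sign +1)
sum: t=1:−1/2 = -1/2
3j²(1 2 1; 0 -1 1) = Δ·Π!·Σ² = 1/10  (sign -1)
combine: 4πI² = 45·2/15·1/10 = 3/5
take √, sign -1: I = -0.21850969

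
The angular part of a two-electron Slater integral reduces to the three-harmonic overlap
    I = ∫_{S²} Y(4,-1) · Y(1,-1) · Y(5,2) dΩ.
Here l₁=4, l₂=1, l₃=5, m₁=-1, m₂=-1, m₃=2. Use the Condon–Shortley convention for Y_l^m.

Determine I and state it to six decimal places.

0.225034

Checks pass: Σm=0; 10 even; l₃=5∈[3,5].
(2·4+1)(2·1+1)(2·5+1) = 297
Δ: 0! 8! 2! / 11! → 1/495
sum: t=0:+1/576 = 1/576
3j²(4 1 5; 0 0 0) = Δ·Π!·Σ² = 5/99  (sign -1)
sum: t=0:+1/1440 = 1/1440
3j²(4 1 5; -1 -1 2) = Δ·Π!·Σ² = 7/165  (sign -1)
combine: 4πI² = 297·5/99·7/165 = 7/11
take √, sign +1: I = 0.22503380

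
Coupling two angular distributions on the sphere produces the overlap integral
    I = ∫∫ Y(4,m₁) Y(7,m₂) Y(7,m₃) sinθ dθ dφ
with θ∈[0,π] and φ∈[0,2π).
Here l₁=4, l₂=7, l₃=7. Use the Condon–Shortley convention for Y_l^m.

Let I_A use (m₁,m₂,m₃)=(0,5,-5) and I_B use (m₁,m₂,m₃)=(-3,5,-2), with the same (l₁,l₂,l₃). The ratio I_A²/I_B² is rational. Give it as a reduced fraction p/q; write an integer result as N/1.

l's match ⇒ only the (l;m) 3-j factors differ between A and B.
A: triangle coeff Δ(4,7,7) = 1/58198140; Σ_t [2,4]: t=2:+1/58060800 t=3:−1/13063680 t=4:+1/46448640 = -79/2090188800; (3j)²=68651/5290740 [(4 7 7; 0 5 -5)], sign=-1
B: triangle coeff Δ(4,7,7) = 1/58198140; Σ_t [3,4]: t=3:−1/52254720 t=4:+1/11612160 = 1/14929920; (3j)²=1225/75582 [(4 7 7; -3 5 -2)], sign=-1
I_A²/I_B² = (68651/5290740)/(1225/75582) = 68651/85750

68651/85750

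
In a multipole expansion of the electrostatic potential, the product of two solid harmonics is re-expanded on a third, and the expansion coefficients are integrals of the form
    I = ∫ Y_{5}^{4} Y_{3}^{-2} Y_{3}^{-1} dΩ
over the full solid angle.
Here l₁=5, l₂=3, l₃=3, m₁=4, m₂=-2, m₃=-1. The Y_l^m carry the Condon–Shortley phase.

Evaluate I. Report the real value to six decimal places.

Σmᵢ = 1 ≠ 0, so the φ-integral vanishes; I = 0

0.000000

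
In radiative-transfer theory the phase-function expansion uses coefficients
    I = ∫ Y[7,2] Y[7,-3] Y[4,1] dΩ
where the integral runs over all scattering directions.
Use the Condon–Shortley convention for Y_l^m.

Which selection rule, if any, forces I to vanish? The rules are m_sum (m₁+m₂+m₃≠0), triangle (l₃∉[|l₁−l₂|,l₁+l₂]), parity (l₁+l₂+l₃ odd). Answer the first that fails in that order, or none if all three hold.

none

Σmᵢ = 0  ✓
l₃∈[|l₁−l₂|,l₁+l₂]=[0,14], have l₃=4  ✓
Σlᵢ = 18 ⇒ even  ✓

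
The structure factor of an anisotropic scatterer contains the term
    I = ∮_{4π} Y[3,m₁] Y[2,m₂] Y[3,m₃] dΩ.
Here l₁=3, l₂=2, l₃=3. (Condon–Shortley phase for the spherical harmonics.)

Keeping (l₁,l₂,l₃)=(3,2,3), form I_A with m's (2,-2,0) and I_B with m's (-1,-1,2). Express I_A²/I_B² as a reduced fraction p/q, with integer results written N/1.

l's match ⇒ only the (l;m) 3-j factors differ between A and B.
A: triangle coeff Δ(3,2,3) = 1/3780; Σ_t [0,0]: t=0:+1/24 = 1/24; (3j)²=1/21 [(3 2 3; 2 -2 0)], sign=-1
B: triangle coeff Δ(3,2,3) = 1/3780; Σ_t [0,1]: t=0:+1/48 t=1:−1/12 = -1/16; (3j)²=1/28 [(3 2 3; -1 -1 2)], sign=+1
I_A²/I_B² = (1/21)/(1/28) = 4/3

4/3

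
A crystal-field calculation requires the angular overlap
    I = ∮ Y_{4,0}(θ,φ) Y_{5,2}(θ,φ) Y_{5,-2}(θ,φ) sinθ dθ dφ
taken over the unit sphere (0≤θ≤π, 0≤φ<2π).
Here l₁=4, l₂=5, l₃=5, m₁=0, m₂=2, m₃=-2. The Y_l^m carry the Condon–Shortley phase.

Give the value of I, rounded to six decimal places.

-0.021700

Rules hold: Σm=0, L=14 even, 1≤5≤9.
N = 9·11·11 = 1089
Δ = 4!·4!·6!/15! = 1/3153150
Racah Σ t=0..4: t=0:+1/69120 t=1:−1/1728 t=2:+1/576 t=3:−1/1728 t=4:+1/69120 = 7/11520
⇒ 3j(4 5 5; 0 0 0)² = 2/143, sgn -1
Racah Σ t=1..4: t=1:−1/25920 t=2:+1/1920 t=3:−1/1728 t=4:+1/20736 = -1/20736
⇒ 3j(4 5 5; 0 2 -2)² = 1/2574, sgn +1
4πI² = N·(3j₀)²·(3jₘ)² = 1/169
I = -1·√(0.00591716/4π) = -0.02169960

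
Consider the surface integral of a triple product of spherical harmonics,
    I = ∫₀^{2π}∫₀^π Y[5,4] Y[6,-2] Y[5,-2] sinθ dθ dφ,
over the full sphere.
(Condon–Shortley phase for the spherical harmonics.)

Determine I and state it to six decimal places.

m-sum 0 ✓  L=16 even ✓  1≤5≤11 ✓
Π(2lᵢ+1) = 11×13×11 = 1573
triangle coeff Δ(5,6,5) = 1/28588560
Σ_t [1,5]: t=1:−1/345600 t=2:+1/13824 t=3:−1/5184 t=4:+1/13824 t=5:−1/345600 = -7/129600
(3j)²=80/7293 [(5 6 5; 0 0 0)], sign=+1
Σ_t [0,1]: t=0:+1/207360 t=1:−1/103680 = -1/207360
(3j)²=21/2431 [(5 6 5; 4 -2 -2)], sign=+1
⇒ 4πI² = 560/3757
I = (+1)√(560/3757/(4π)) = 0.10891018

0.108910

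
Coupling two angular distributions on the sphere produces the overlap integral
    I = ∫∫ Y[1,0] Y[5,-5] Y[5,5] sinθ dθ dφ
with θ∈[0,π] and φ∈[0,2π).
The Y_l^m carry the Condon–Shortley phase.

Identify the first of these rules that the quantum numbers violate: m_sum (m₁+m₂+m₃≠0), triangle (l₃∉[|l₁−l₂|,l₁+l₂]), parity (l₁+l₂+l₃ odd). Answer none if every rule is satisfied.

Σmᵢ = 0  ✓
l₃∈[|l₁−l₂|,l₁+l₂]=[4,6], have l₃=5  ✓
Σlᵢ = 11 ⇒ odd  ✗

parity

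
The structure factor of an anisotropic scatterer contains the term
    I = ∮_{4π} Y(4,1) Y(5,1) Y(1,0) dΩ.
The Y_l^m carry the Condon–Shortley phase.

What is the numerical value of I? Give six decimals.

0.000000

Σmᵢ = 2 ≠ 0, so the φ-integral vanishes; I = 0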